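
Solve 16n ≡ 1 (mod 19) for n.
6

Using Extended Euclidean Algorithm:
gcd(16, 19) = 1
Bezout coefficients: 16 × 6 + 19 × -5 = 1
So 16 × 6 ≡ 1 (mod 19)
The inverse is 6 mod 19 = 6
Verification: 16 × 6 = 96 = 5 × 19 + 1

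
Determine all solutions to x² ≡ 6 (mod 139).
The square roots of 6 mod 139 are 80 and 59. Verify: 80² = 6400 ≡ 6 (mod 139)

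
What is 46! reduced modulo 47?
By Wilson's theorem, (46)! ≡ -1 ≡ 46 (mod 47)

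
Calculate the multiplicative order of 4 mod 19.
Powers of 4 mod 19: 4^1≡4, 4^2≡16, 4^3≡7, 4^4≡9, 4^5≡17, 4^6≡11, 4^7≡6, 4^8≡5, 4^9≡1. Order = 9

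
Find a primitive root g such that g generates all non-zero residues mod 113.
p - 1 = 112 has prime divisors 2, 7. h is a primitive root mod 113 iff h^(112/q) ≢ 1 (mod 113) for each such q.
h = 2: 2^56 ≡ 1, 2^16 ≡ 109 (mod 113); 2^56 ≡ 1, so not a primitive root.
h = 3: 3^56 ≡ 112, 3^16 ≡ 49 (mod 113); none is 1, so 3 has order 112 and is a primitive root.
The smallest primitive root mod 113 is g = 3.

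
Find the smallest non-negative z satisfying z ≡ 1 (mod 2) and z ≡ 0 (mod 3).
M = 2 × 3 = 6. M₁ = 3, y₁ ≡ 1 (mod 2). M₂ = 2, y₂ ≡ 2 (mod 3). z = 1×3×1 + 0×2×2 ≡ 3 (mod 6)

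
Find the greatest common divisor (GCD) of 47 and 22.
1

Using the Euclidean algorithm:
47 = 2 × 22 + 3
22 = 7 × 3 + 1
3 = 3 × 1 + 0

GCD(47, 22) = 1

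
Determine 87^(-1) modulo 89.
87^(-1) ≡ 44 (mod 89). Verification: 87 × 44 = 3828 ≡ 1 (mod 89)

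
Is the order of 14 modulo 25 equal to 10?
Yes, ord_25(14) = 10.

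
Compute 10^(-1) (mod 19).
2

Using Extended Euclidean Algorithm:
gcd(10, 19) = 1
Bezout coefficients: 10 × 2 + 19 × -1 = 1
So 10 × 2 ≡ 1 (mod 19)
The inverse is 2 mod 19 = 2
Verification: 10 × 2 = 20 = 1 × 19 + 1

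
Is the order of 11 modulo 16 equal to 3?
No, the actual order is 4, not 3.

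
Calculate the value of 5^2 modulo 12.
2 = 2 (binary 10). Repeated squaring mod 12: 5^1 ≡ 5; 5^2 ≡ 5² = 25 ≡ 1. So 5^2 ≡ 1 (mod 12).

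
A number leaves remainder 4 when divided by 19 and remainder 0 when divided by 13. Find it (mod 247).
M = 19 × 13 = 247. M₁ = 13, y₁ ≡ 3 (mod 19). M₂ = 19, y₂ ≡ 11 (mod 13). m = 4×13×3 + 0×19×11 ≡ 156 (mod 247)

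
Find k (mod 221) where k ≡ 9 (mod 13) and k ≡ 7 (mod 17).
M = 13 × 17 = 221. M₁ = 17, y₁ ≡ 10 (mod 13). M₂ = 13, y₂ ≡ 4 (mod 17). k = 9×17×10 + 7×13×4 ≡ 126 (mod 221)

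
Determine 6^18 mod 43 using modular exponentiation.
Using repeated squaring. 18 = 16 + 2 (binary 10010). Repeated squaring mod 43: 6^1 ≡ 6; 6^2 ≡ 6² = 36 ≡ 36; 6^4 ≡ 36² = 1296 ≡ 6; 6^8 ≡ 6² = 36 ≡ 36; 6^16 ≡ 36² = 1296 ≡ 6. Multiply: 6^18 = 6^16 × 6^2 ≡ 6 × 36 (mod 43): 6 × 36 = 216 ≡ 1. So 6^18 ≡ 1 (mod 43).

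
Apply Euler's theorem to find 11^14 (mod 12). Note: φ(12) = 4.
By Euler: 11^{4} ≡ 1 (mod 12) since gcd(11, 12) = 1. 14 = 3×4 + 2. So 11^{14} ≡ 11^{2} ≡ 1 (mod 12)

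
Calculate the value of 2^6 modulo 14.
6 = 4 + 2 (binary 110). Repeated squaring mod 14: 2^1 ≡ 2; 2^2 ≡ 2² = 4 ≡ 4; 2^4 ≡ 4² = 16 ≡ 2. Multiply: 2^6 = 2^4 × 2^2 ≡ 2 × 4 (mod 14): 2 × 4 = 8 ≡ 8. So 2^6 ≡ 8 (mod 14).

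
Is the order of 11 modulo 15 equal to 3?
No, the actual order is 2, not 3.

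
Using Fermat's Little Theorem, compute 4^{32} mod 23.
6

By Fermat's Little Theorem, a^(p-1) ≡ 1 (mod p) for prime p and gcd(a, p) = 1
Here p = 23, so 4^22 ≡ 1 (mod 23)
We can reduce the exponent: 32 mod 22 = 10
So 4^32 ≡ 4^10 (mod 23)
Computing: 4^10 mod 23 = 6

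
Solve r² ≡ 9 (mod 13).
The square roots of 9 mod 13 are 3 and 10. Verify: 3² = 9 ≡ 9 (mod 13)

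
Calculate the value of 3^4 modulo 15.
4 = 4 (binary 100). Repeated squaring mod 15: 3^1 ≡ 3; 3^2 ≡ 3² = 9 ≡ 9; 3^4 ≡ 9² = 81 ≡ 6. So 3^4 ≡ 6 (mod 15).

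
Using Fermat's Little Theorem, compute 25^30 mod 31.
By Fermat's Little Theorem, 25^{30} ≡ 1 (mod 31) since 31 is prime and gcd(25, 31) = 1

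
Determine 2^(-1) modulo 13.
2^(-1) ≡ 7 (mod 13). Verification: 2 × 7 = 14 ≡ 1 (mod 13)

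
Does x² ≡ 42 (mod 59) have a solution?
By Euler's criterion: 42^{29} ≡ 58 (mod 59). Since this equals -1 (≡ 58), 42 is not a QR.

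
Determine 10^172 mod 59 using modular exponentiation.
Using Fermat: 10^{58} ≡ 1 (mod 59). 172 ≡ 56 (mod 58). So 10^{172} ≡ 10^{56} ≡ 36 (mod 59)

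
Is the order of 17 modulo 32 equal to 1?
No, the actual order is 2, not 1.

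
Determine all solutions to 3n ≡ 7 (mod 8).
5

Since gcd(3, 8) = 1 divides 7, a solution exists.
Multiply both sides by the inverse of 3 mod 8:
  3^(-1) mod 8 = 3
  x ≡ 3 × 7 ≡ 21 ≡ 5 (mod 8)
Verification: 3 × 5 = 15 = 1 × 8 + 7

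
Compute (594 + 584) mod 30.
8

(594 + 584) = 1178
1178 mod 30 = 8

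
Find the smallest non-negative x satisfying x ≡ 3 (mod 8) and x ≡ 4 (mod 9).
M = 8 × 9 = 72. M₁ = 9, y₁ ≡ 1 (mod 8). M₂ = 8, y₂ ≡ 8 (mod 9). x = 3×9×1 + 4×8×8 ≡ 67 (mod 72)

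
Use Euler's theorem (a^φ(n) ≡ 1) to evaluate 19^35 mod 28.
By Euler: 19^{12} ≡ 1 (mod 28) since gcd(19, 28) = 1. 35 = 2×12 + 11. So 19^{35} ≡ 19^{11} ≡ 3 (mod 28)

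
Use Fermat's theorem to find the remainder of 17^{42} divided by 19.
7

By Fermat's Little Theorem, a^(p-1) ≡ 1 (mod p) for prime p and gcd(a, p) = 1
Here p = 19, so 17^18 ≡ 1 (mod 19)
We can reduce the exponent: 42 mod 18 = 6
So 17^42 ≡ 17^6 (mod 19)
Computing: 17^6 mod 19 = 7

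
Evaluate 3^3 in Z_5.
3 = 2 + 1 (binary 11). Repeated squaring mod 5: 3^1 ≡ 3; 3^2 ≡ 3² = 9 ≡ 4. Multiply: 3^3 = 3^2 × 3^1 ≡ 4 × 3 (mod 5): 4 × 3 = 12 ≡ 2. So 3^3 ≡ 2 (mod 5).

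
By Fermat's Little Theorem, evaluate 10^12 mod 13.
By Fermat's Little Theorem, 10^{12} ≡ 1 (mod 13) since 13 is prime and gcd(10, 13) = 1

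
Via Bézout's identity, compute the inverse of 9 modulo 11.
Extended GCD: 9(5) + 11(-4) = 1. So 9^(-1) ≡ 5 ≡ 5 (mod 11). Verify: 9 × 5 = 45 ≡ 1 (mod 11)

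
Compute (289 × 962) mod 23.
17

(289 × 962) = 278018
278018 mod 23 = 17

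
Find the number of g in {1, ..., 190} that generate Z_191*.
Number of primitive roots mod 191 = φ(190) = 72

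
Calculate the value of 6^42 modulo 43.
Using Fermat: 6^{42} ≡ 1 (mod 43). 42 ≡ 0 (mod 42). So 6^{42} ≡ 6^{0} ≡ 1 (mod 43)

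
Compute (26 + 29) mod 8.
7

(26 + 29) = 55
55 mod 8 = 7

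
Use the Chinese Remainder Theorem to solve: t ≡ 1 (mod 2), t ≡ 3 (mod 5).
M = 2 × 5 = 10. M₁ = 5, y₁ ≡ 1 (mod 2). M₂ = 2, y₂ ≡ 3 (mod 5). t = 1×5×1 + 3×2×3 ≡ 3 (mod 10)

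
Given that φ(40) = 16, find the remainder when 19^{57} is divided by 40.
By Euler: 19^{16} ≡ 1 (mod 40) since gcd(19, 40) = 1. 57 = 3×16 + 9. So 19^{57} ≡ 19^{9} ≡ 19 (mod 40)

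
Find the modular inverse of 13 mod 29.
13^(-1) ≡ 9 (mod 29). Verification: 13 × 9 = 117 ≡ 1 (mod 29)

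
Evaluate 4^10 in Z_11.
10 = 8 + 2 (binary 1010). Repeated squaring mod 11: 4^1 ≡ 4; 4^2 ≡ 4² = 16 ≡ 5; 4^4 ≡ 5² = 25 ≡ 3; 4^8 ≡ 3² = 9 ≡ 9. Multiply: 4^10 = 4^8 × 4^2 ≡ 9 × 5 (mod 11): 9 × 5 = 45 ≡ 1. So 4^10 ≡ 1 (mod 11).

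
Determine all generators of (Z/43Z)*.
Primitive roots mod 43: {3, 5, 12, 18, 19, 20, 26, 28, 29, 30, 33, 34}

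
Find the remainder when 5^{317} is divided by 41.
By Fermat: 5^{40} ≡ 1 (mod 41). 317 = 7×40 + 37. So 5^{317} ≡ 5^{37} ≡ 21 (mod 41)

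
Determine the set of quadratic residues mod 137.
QRs mod 137: {1, 2, 4, 7, 8, 9, 11, 14, 15, 16, 17, 18, 19, 22, 25, 28, 30, 32, 34, 36, 37, 38, 39, 44, 49, 50, 56, 59, 60, 61, 63, 64, 65, 68, 69, 72, 73, 74, 76, 77, 78, 81, 87, 88, 93, 98, 99, 100, 101, 103, 105, 107, 109, 112, 115, 118, 119, 120, 121, 122, 123, 126, 128, 129, 130, 133, 135, 136}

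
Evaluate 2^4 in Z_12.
4 = 4 (binary 100). Repeated squaring mod 12: 2^1 ≡ 2; 2^2 ≡ 2² = 4 ≡ 4; 2^4 ≡ 4² = 16 ≡ 4. So 2^4 ≡ 4 (mod 12).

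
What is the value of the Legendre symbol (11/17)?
(11/17) = 11^{8} mod 17 = -1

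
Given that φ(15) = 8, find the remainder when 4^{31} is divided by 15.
By Euler: 4^{8} ≡ 1 (mod 15) since gcd(4, 15) = 1. 31 = 3×8 + 7. So 4^{31} ≡ 4^{7} ≡ 4 (mod 15)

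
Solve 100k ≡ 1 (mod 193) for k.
100^(-1) ≡ 83 (mod 193). Verification: 100 × 83 = 8300 ≡ 1 (mod 193)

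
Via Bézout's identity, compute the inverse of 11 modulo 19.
Extended GCD: 11(7) + 19(-4) = 1. So 11^(-1) ≡ 7 ≡ 7 (mod 19). Verify: 11 × 7 = 77 ≡ 1 (mod 19)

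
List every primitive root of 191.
Primitive roots mod 191: {19, 21, 22, 28, 29, 33, 35, 42, 44, 47, 53, 56, 57, 58, 61, 62, 63, 71, 73, 74, 76, 83, 87, 88, 89, 91, 93, 94, 95, 99, 101, 105, 106, 110, 111, 112, 113, 114, 116, 119, 123, 124, 126, 127, 131, 132, 137, 140, 141, 143, 145, 146, 148, 151, 157, 164, 165, 167, 168, 171, 173, 174, 175, 176, 178, 179, 181, 182, 183, 187, 188, 189}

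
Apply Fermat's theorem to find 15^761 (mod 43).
By Fermat: 15^{42} ≡ 1 (mod 43). 761 ≡ 5 (mod 42). So 15^{761} ≡ 15^{5} ≡ 38 (mod 43)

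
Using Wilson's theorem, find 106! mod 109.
(108)! = (106)! × (107) × (108) ≡ -1 (mod 109). So (106)! ≡ -1 × [(108)(107)]^(-1) ≡ 54 (mod 109)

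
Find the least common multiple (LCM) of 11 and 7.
77

First find GCD(11, 7) using the Euclidean algorithm:
11 = 1 × 7 + 4
7 = 1 × 4 + 3
4 = 1 × 3 + 1
3 = 3 × 1 + 0
GCD(11, 7) = 1

LCM formula: LCM(a, b) = (a × b) / GCD(a, b)
LCM(11, 7) = (11 × 7) / 1
LCM(11, 7) = 77 / 1
LCM(11, 7) = 77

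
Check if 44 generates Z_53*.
p - 1 = 52 has prime divisors 2, 13. Check 44^(52/q) mod 53 for each: 44^(52/2) = 44^26 ≡ 1, 44^(52/13) = 44^4 ≡ 42 (mod 53). Since 44^26 ≡ 1 (mod 53), the order of 44 divides 26 (in fact the order is 13) ≠ 52, so it is not a primitive root.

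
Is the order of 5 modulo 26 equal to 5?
No, the actual order is 4, not 5.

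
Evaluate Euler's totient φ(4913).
4624

Prime factorization: 4913 = 17^3
Using the formula φ(n) = n × Π(1 - 1/p) for each prime factor p:
φ(4913) = 4913 × (1 - 1/17)
φ(4913) = 4624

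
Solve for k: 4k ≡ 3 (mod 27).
21

Since gcd(4, 27) = 1 divides 3, a solution exists.
Multiply both sides by the inverse of 4 mod 27:
  4^(-1) mod 27 = 7
  x ≡ 7 × 3 ≡ 21 ≡ 21 (mod 27)
Verification: 4 × 21 = 84 = 3 × 27 + 3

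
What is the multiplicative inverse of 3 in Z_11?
3^(-1) ≡ 4 (mod 11). Verification: 3 × 4 = 12 ≡ 1 (mod 11)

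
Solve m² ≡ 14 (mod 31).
The square roots of 14 mod 31 are 18 and 13. Verify: 18² = 324 ≡ 14 (mod 31)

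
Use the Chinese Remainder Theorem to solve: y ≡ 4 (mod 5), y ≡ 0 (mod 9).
M = 5 × 9 = 45. M₁ = 9, y₁ ≡ 4 (mod 5). M₂ = 5, y₂ ≡ 2 (mod 9). y = 4×9×4 + 0×5×2 ≡ 9 (mod 45)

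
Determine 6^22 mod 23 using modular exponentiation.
Using Fermat: 6^{22} ≡ 1 (mod 23). 22 ≡ 0 (mod 22). So 6^{22} ≡ 6^{0} ≡ 1 (mod 23)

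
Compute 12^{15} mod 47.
18

Using successive squaring:
Binary expansion of 15: 1111
Powers of 12 mod 47 (each is the square of the previous):
  12^1 ≡ 12 (mod 47)
  12^2 ≡ 12² = 144 ≡ 3 (mod 47)
  12^4 ≡ 3² = 9 ≡ 9 (mod 47)
  12^8 ≡ 9² = 81 ≡ 34 (mod 47)
15 = 8 + 4 + 2 + 1, so 12^15 = 12^8 × 12^4 × 12^2 × 12^1 ≡ 34 × 9 × 3 × 12 (mod 47)
Multiplying step by step:
  34 × 9 = 306 ≡ 24 (mod 47)
  24 × 3 = 72 ≡ 25 (mod 47)
  25 × 12 = 300 ≡ 18 (mod 47)
Result: 12^15 ≡ 18 (mod 47)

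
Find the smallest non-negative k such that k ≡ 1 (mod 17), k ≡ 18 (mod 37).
18

Using the Chinese Remainder Theorem:
M = product of moduli = 629
For equation 1: M_1 = 37, 37 ≡ 3 (mod 17), inverse of 37 mod 17 is 6 (check: 3 × 6 = 18 ≡ 1 (mod 17))
For equation 2: M_2 = 17, 17 ≡ 17 (mod 37), inverse of 17 mod 37 is 24 (check: 17 × 24 = 408 ≡ 1 (mod 37))
Combine: k ≡ Σ r_i×M_i×(M_i⁻¹ mod m_i) = 1×37×6 + 18×17×24 = 222 + 7344 = 7566
7566 mod 629 = 18
k ≡ 18 (mod 629)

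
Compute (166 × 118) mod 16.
4

(166 × 118) = 19588
19588 mod 16 = 4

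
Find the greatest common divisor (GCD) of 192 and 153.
3

Using the Euclidean algorithm:
192 = 1 × 153 + 39
153 = 3 × 39 + 36
39 = 1 × 36 + 3
36 = 12 × 3 + 0

GCD(192, 153) = 3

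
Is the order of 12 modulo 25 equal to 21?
No, the actual order is 20, not 21.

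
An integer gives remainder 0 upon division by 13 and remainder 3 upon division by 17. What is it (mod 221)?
M = 13 × 17 = 221. M₁ = 17, y₁ ≡ 10 (mod 13). M₂ = 13, y₂ ≡ 4 (mod 17). t = 0×17×10 + 3×13×4 ≡ 156 (mod 221). The smallest positive such number is 156.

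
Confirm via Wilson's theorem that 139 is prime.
(138)! mod 139 = 138. Since this equals -1 (mod 139), Wilson confirms 139 is prime.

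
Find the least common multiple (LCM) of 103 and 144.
14832

First find GCD(103, 144) using the Euclidean algorithm:
103 = 0 × 144 + 103
144 = 1 × 103 + 41
103 = 2 × 41 + 21
41 = 1 × 21 + 20
21 = 1 × 20 + 1
20 = 20 × 1 + 0
GCD(103, 144) = 1

LCM formula: LCM(a, b) = (a × b) / GCD(a, b)
LCM(103, 144) = (103 × 144) / 1
LCM(103, 144) = 14832 / 1
LCM(103, 144) = 14832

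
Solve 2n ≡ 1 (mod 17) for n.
9

Using Extended Euclidean Algorithm:
gcd(2, 17) = 1
Bezout coefficients: 2 × -8 + 17 × 1 = 1
So 2 × -8 ≡ 1 (mod 17)
The inverse is -8 mod 17 = 9
Verification: 2 × 9 = 18 = 1 × 17 + 1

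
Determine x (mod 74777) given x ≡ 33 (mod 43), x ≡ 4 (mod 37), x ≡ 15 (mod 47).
45699

Using the Chinese Remainder Theorem:
M = product of moduli = 74777
For equation 1: M_1 = 1739, 1739 ≡ 19 (mod 43), inverse of 1739 mod 43 is 34 (check: 19 × 34 = 646 ≡ 1 (mod 43))
For equation 2: M_2 = 2021, 2021 ≡ 23 (mod 37), inverse of 2021 mod 37 is 29 (check: 23 × 29 = 667 ≡ 1 (mod 37))
For equation 3: M_3 = 1591, 1591 ≡ 40 (mod 47), inverse of 1591 mod 47 is 20 (check: 40 × 20 = 800 ≡ 1 (mod 47))
Combine: x ≡ Σ r_i×M_i×(M_i⁻¹ mod m_i) = 33×1739×34 + 4×2021×29 + 15×1591×20 = 1951158 + 234436 + 477300 = 2662894
2662894 mod 74777 = 45699
x ≡ 45699 (mod 74777)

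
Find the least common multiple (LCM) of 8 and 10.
40

First find GCD(8, 10) using the Euclidean algorithm:
8 = 0 × 10 + 8
10 = 1 × 8 + 2
8 = 4 × 2 + 0
GCD(8, 10) = 2

LCM formula: LCM(a, b) = (a × b) / GCD(a, b)
LCM(8, 10) = (8 × 10) / 2
LCM(8, 10) = 80 / 2
LCM(8, 10) = 40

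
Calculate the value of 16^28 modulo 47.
Using repeated squaring. 28 = 16 + 8 + 4 (binary 11100). Repeated squaring mod 47: 16^1 ≡ 16; 16^2 ≡ 16² = 256 ≡ 21; 16^4 ≡ 21² = 441 ≡ 18; 16^8 ≡ 18² = 324 ≡ 42; 16^16 ≡ 42² = 1764 ≡ 25. Multiply: 16^28 = 16^16 × 16^8 × 16^4 ≡ 25 × 42 × 18 (mod 47): 25 × 42 = 1050 ≡ 16; 16 × 18 = 288 ≡ 6. So 16^28 ≡ 6 (mod 47).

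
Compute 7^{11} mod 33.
7

Using successive squaring:
Binary expansion of 11: 1011
Powers of 7 mod 33 (each is the square of the previous):
  7^1 ≡ 7 (mod 33)
  7^2 ≡ 7² = 49 ≡ 16 (mod 33)
  7^4 ≡ 16² = 256 ≡ 25 (mod 33)
  7^8 ≡ 25² = 625 ≡ 31 (mod 33)
11 = 8 + 2 + 1, so 7^11 = 7^8 × 7^2 × 7^1 ≡ 31 × 16 × 7 (mod 33)
Multiplying step by step:
  31 × 16 = 496 ≡ 1 (mod 33)
  1 × 7 = 7 ≡ 7 (mod 33)
Result: 7^11 ≡ 7 (mod 33)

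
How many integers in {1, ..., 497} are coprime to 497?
420

Prime factorization: 497 = 7 × 71
Using the formula φ(n) = n × Π(1 - 1/p) for each prime factor p:
φ(497) = 497 × (1 - 1/7) × (1 - 1/71)
φ(497) = 420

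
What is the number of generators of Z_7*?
Number of primitive roots mod 7 = φ(6) = 2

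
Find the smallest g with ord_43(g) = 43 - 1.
p - 1 = 42 has prime divisors 2, 3, 7. h is a primitive root mod 43 iff h^(42/q) ≢ 1 (mod 43) for each such q.
h = 2: 2^21 ≡ 42, 2^14 ≡ 1, 2^6 ≡ 21 (mod 43); 2^14 ≡ 1, so not a primitive root.
h = 3: 3^21 ≡ 42, 3^14 ≡ 36, 3^6 ≡ 41 (mod 43); none is 1, so 3 has order 42 and is a primitive root.
The smallest primitive root mod 43 is g = 3.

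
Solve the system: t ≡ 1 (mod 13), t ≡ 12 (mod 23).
M = 13 × 23 = 299. M₁ = 23, y₁ ≡ 4 (mod 13). M₂ = 13, y₂ ≡ 16 (mod 23). t = 1×23×4 + 12×13×16 ≡ 196 (mod 299)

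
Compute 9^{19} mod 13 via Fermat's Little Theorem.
9

By Fermat's Little Theorem, a^(p-1) ≡ 1 (mod p) for prime p and gcd(a, p) = 1
Here p = 13, so 9^12 ≡ 1 (mod 13)
We can reduce the exponent: 19 mod 12 = 7
So 9^19 ≡ 9^7 (mod 13)
Computing: 9^7 mod 13 = 9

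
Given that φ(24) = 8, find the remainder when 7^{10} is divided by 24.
By Euler: 7^{8} ≡ 1 (mod 24) since gcd(7, 24) = 1. 10 = 1×8 + 2. So 7^{10} ≡ 7^{2} ≡ 1 (mod 24)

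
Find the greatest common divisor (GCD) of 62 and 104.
2

Using the Euclidean algorithm:
62 = 0 × 104 + 62
104 = 1 × 62 + 42
62 = 1 × 42 + 20
42 = 2 × 20 + 2
20 = 10 × 2 + 0

GCD(62, 104) = 2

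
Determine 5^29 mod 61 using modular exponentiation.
Using repeated squaring. 29 = 16 + 8 + 4 + 1 (binary 11101). Repeated squaring mod 61: 5^1 ≡ 5; 5^2 ≡ 5² = 25 ≡ 25; 5^4 ≡ 25² = 625 ≡ 15; 5^8 ≡ 15² = 225 ≡ 42; 5^16 ≡ 42² = 1764 ≡ 56. Multiply: 5^29 = 5^16 × 5^8 × 5^4 × 5^1 ≡ 56 × 42 × 15 × 5 (mod 61): 56 × 42 = 2352 ≡ 34; 34 × 15 = 510 ≡ 22; 22 × 5 = 110 ≡ 49. So 5^29 ≡ 49 (mod 61).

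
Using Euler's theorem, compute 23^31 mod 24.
By Euler: 23^{8} ≡ 1 (mod 24) since gcd(23, 24) = 1. 31 = 3×8 + 7. So 23^{31} ≡ 23^{7} ≡ 23 (mod 24)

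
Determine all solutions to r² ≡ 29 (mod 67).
The square roots of 29 mod 67 are 37 and 30. Verify: 37² = 1369 ≡ 29 (mod 67)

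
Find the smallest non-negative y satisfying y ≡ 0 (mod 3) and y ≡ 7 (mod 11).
M = 3 × 11 = 33. M₁ = 11, y₁ ≡ 2 (mod 3). M₂ = 3, y₂ ≡ 4 (mod 11). y = 0×11×2 + 7×3×4 ≡ 18 (mod 33)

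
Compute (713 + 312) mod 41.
0

(713 + 312) = 1025
1025 mod 41 = 0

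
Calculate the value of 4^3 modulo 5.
3 = 2 + 1 (binary 11). Repeated squaring mod 5: 4^1 ≡ 4; 4^2 ≡ 4² = 16 ≡ 1. Multiply: 4^3 = 4^2 × 4^1 ≡ 1 × 4 (mod 5): 1 × 4 = 4 ≡ 4. So 4^3 ≡ 4 (mod 5).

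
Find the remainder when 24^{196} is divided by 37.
By Fermat: 24^{36} ≡ 1 (mod 37). 196 = 5×36 + 16. So 24^{196} ≡ 24^{16} ≡ 7 (mod 37)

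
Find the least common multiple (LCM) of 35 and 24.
840

First find GCD(35, 24) using the Euclidean algorithm:
35 = 1 × 24 + 11
24 = 2 × 11 + 2
11 = 5 × 2 + 1
2 = 2 × 1 + 0
GCD(35, 24) = 1

LCM formula: LCM(a, b) = (a × b) / GCD(a, b)
LCM(35, 24) = (35 × 24) / 1
LCM(35, 24) = 840 / 1
LCM(35, 24) = 840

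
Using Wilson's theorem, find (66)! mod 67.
By Wilson's theorem, (66)! ≡ -1 ≡ 66 (mod 67)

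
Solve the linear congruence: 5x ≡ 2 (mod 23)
5

Since gcd(5, 23) = 1 divides 2, a solution exists.
Multiply both sides by the inverse of 5 mod 23:
  5^(-1) mod 23 = 14
  x ≡ 14 × 2 ≡ 28 ≡ 5 (mod 23)
Verification: 5 × 5 = 25 = 1 × 23 + 2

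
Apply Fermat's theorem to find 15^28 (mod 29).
By Fermat's Little Theorem, 15^{28} ≡ 1 (mod 29) since 29 is prime and gcd(15, 29) = 1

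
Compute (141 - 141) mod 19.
0

(141 - 141) = 0
0 mod 19 = 0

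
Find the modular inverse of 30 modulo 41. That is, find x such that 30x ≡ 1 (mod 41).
26

Using Extended Euclidean Algorithm:
gcd(30, 41) = 1
Bezout coefficients: 30 × -15 + 41 × 11 = 1
So 30 × -15 ≡ 1 (mod 41)
The inverse is -15 mod 41 = 26
Verification: 30 × 26 = 780 = 19 × 41 + 1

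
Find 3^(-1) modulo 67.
45

Using Extended Euclidean Algorithm:
gcd(3, 67) = 1
Bezout coefficients: 3 × -22 + 67 × 1 = 1
So 3 × -22 ≡ 1 (mod 67)
The inverse is -22 mod 67 = 45
Verification: 3 × 45 = 135 = 2 × 67 + 1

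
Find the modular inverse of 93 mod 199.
93^(-1) ≡ 107 (mod 199). Verification: 93 × 107 = 9951 ≡ 1 (mod 199)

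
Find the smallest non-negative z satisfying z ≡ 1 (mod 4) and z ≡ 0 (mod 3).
M = 4 × 3 = 12. M₁ = 3, y₁ ≡ 3 (mod 4). M₂ = 4, y₂ ≡ 1 (mod 3). z = 1×3×3 + 0×4×1 ≡ 9 (mod 12)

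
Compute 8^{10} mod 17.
13

Using successive squaring:
Binary expansion of 10: 1010
Powers of 8 mod 17 (each is the square of the previous):
  8^1 ≡ 8 (mod 17)
  8^2 ≡ 8² = 64 ≡ 13 (mod 17)
  8^4 ≡ 13² = 169 ≡ 16 (mod 17)
  8^8 ≡ 16² = 256 ≡ 1 (mod 17)
10 = 8 + 2, so 8^10 = 8^8 × 8^2 ≡ 1 × 13 (mod 17)
Multiplying step by step:
  1 × 13 = 13 ≡ 13 (mod 17)
Result: 8^10 ≡ 13 (mod 17)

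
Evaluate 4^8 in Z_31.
8 = 8 (binary 1000). Repeated squaring mod 31: 4^1 ≡ 4; 4^2 ≡ 4² = 16 ≡ 16; 4^4 ≡ 16² = 256 ≡ 8; 4^8 ≡ 8² = 64 ≡ 2. So 4^8 ≡ 2 (mod 31).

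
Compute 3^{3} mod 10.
7

Using successive squaring:
Binary expansion of 3: 11
Powers of 3 mod 10 (each is the square of the previous):
  3^1 ≡ 3 (mod 10)
  3^2 ≡ 3² = 9 ≡ 9 (mod 10)
3 = 2 + 1, so 3^3 = 3^2 × 3^1 ≡ 9 × 3 (mod 10)
Multiplying step by step:
  9 × 3 = 27 ≡ 7 (mod 10)
Result: 3^3 ≡ 7 (mod 10)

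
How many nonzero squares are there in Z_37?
For prime 37, there are (p-1)/2 = (37-1)/2 = 18 quadratic residues (excluding 0).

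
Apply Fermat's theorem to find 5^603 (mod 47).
By Fermat: 5^{46} ≡ 1 (mod 47). 603 ≡ 5 (mod 46). So 5^{603} ≡ 5^{5} ≡ 23 (mod 47)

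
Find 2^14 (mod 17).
Using repeated squaring. 14 = 8 + 4 + 2 (binary 1110). Repeated squaring mod 17: 2^1 ≡ 2; 2^2 ≡ 2² = 4 ≡ 4; 2^4 ≡ 4² = 16 ≡ 16; 2^8 ≡ 16² = 256 ≡ 1. Multiply: 2^14 = 2^8 × 2^4 × 2^2 ≡ 1 × 16 × 4 (mod 17): 1 × 16 = 16 ≡ 16; 16 × 4 = 64 ≡ 13. So 2^14 ≡ 13 (mod 17).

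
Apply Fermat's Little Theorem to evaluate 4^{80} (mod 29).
23

By Fermat's Little Theorem, a^(p-1) ≡ 1 (mod p) for prime p and gcd(a, p) = 1
Here p = 29, so 4^28 ≡ 1 (mod 29)
We can reduce the exponent: 80 mod 28 = 24
So 4^80 ≡ 4^24 (mod 29)
Computing: 4^24 mod 29 = 23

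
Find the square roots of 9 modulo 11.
The square roots of 9 mod 11 are 3 and 8. Verify: 3² = 9 ≡ 9 (mod 11)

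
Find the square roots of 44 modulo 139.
The square roots of 44 mod 139 are 34 and 105. Verify: 34² = 1156 ≡ 44 (mod 139)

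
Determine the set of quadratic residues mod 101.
QRs mod 101: {1, 4, 5, 6, 9, 13, 14, 16, 17, 19, 20, 21, 22, 23, 24, 25, 30, 31, 33, 36, 37, 43, 45, 47, 49, 52, 54, 56, 58, 64, 65, 68, 70, 71, 76, 77, 78, 79, 80, 81, 82, 84, 85, 87, 88, 92, 95, 96, 97, 100}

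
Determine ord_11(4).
Powers of 4 mod 11: 4^1≡4, 4^2≡5, 4^3≡9, 4^4≡3, 4^5≡1. Order = 5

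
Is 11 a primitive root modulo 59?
Yes

To verify, check if 11^(58/q) ≢ 1 (mod 59) for each prime divisor q of 58
Divisors of 58 = 58: [1, 2, 29, 58]
  11^(58/2) = 11^29 ≡ 58 (mod 59)
  11^(58/29) = 11^2 ≡ 3 (mod 59)
Conclusion: 11 is a primitive root modulo 59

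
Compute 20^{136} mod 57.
1

Using successive squaring:
Binary expansion of 136: 10001000
Powers of 20 mod 57 (each is the square of the previous):
  20^1 ≡ 20 (mod 57)
  20^2 ≡ 20² = 400 ≡ 1 (mod 57)
  20^4 ≡ 1² = 1 ≡ 1 (mod 57)
  20^8 ≡ 1² = 1 ≡ 1 (mod 57)
  20^16 ≡ 1² = 1 ≡ 1 (mod 57)
  20^32 ≡ 1² = 1 ≡ 1 (mod 57)
  20^64 ≡ 1² = 1 ≡ 1 (mod 57)
  20^128 ≡ 1² = 1 ≡ 1 (mod 57)
136 = 128 + 8, so 20^136 = 20^128 × 20^8 ≡ 1 × 1 (mod 57)
Multiplying step by step:
  1 × 1 = 1 ≡ 1 (mod 57)
Result: 20^136 ≡ 1 (mod 57)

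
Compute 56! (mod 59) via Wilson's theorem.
(58)! = (56)! × (57) × (58) ≡ -1 (mod 59). So (56)! ≡ -1 × [(58)(57)]^(-1) ≡ 29 (mod 59)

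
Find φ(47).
46

Prime factorization: 47 = 47
Using the formula φ(n) = n × Π(1 - 1/p) for each prime factor p:
φ(47) = 47 × (1 - 1/47)
φ(47) = 46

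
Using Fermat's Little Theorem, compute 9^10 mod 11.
By Fermat's Little Theorem, 9^{10} ≡ 1 (mod 11) since 11 is prime and gcd(9, 11) = 1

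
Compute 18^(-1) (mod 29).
18^(-1) ≡ 21 (mod 29). Verification: 18 × 21 = 378 ≡ 1 (mod 29)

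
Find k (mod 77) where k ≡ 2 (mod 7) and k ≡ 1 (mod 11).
M = 7 × 11 = 77. M₁ = 11, y₁ ≡ 2 (mod 7). M₂ = 7, y₂ ≡ 8 (mod 11). k = 2×11×2 + 1×7×8 ≡ 23 (mod 77)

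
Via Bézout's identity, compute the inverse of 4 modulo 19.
Extended GCD: 4(5) + 19(-1) = 1. So 4^(-1) ≡ 5 ≡ 5 (mod 19). Verify: 4 × 5 = 20 ≡ 1 (mod 19)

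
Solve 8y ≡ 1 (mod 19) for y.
12

Using Extended Euclidean Algorithm:
gcd(8, 19) = 1
Bezout coefficients: 8 × -7 + 19 × 3 = 1
So 8 × -7 ≡ 1 (mod 19)
The inverse is -7 mod 19 = 12
Verification: 8 × 12 = 96 = 5 × 19 + 1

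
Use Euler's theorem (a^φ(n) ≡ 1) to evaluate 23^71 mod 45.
By Euler: 23^{24} ≡ 1 (mod 45) since gcd(23, 45) = 1. 71 = 2×24 + 23. So 23^{71} ≡ 23^{23} ≡ 2 (mod 45)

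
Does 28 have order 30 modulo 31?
p - 1 = 30 has prime divisors 2, 3, 5. Check 28^(30/q) mod 31 for each: 28^(30/2) = 28^15 ≡ 1, 28^(30/3) = 28^10 ≡ 25, 28^(30/5) = 28^6 ≡ 16 (mod 31). Since 28^15 ≡ 1 (mod 31), the order of 28 divides 15 (in fact the order is 15) ≠ 30, so it is not a primitive root.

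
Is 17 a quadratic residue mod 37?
By Euler's criterion: 17^{18} ≡ 36 (mod 37). Since this equals -1 (≡ 36), 17 is not a QR.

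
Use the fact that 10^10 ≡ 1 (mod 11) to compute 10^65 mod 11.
By Fermat: 10^{10} ≡ 1 (mod 11). 65 = 6×10 + 5. So 10^{65} ≡ 10^{5} ≡ 10 (mod 11)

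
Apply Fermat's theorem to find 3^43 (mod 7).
By Fermat: 3^{6} ≡ 1 (mod 7). 43 = 7×6 + 1. So 3^{43} ≡ 3^{1} ≡ 3 (mod 7)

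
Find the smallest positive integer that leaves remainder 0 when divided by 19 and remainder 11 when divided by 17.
M = 19 × 17 = 323. M₁ = 17, y₁ ≡ 9 (mod 19). M₂ = 19, y₂ ≡ 9 (mod 17). x = 0×17×9 + 11×19×9 ≡ 266 (mod 323). The smallest positive such number is 266.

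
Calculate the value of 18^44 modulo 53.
Using repeated squaring. 44 = 32 + 8 + 4 (binary 101100). Repeated squaring mod 53: 18^1 ≡ 18; 18^2 ≡ 18² = 324 ≡ 6; 18^4 ≡ 6² = 36 ≡ 36; 18^8 ≡ 36² = 1296 ≡ 24; 18^16 ≡ 24² = 576 ≡ 46; 18^32 ≡ 46² = 2116 ≡ 49. Multiply: 18^44 = 18^32 × 18^8 × 18^4 ≡ 49 × 24 × 36 (mod 53): 49 × 24 = 1176 ≡ 10; 10 × 36 = 360 ≡ 42. So 18^44 ≡ 42 (mod 53).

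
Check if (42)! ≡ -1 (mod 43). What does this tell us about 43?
(42)! mod 43 = 42. Since this equals -1 (mod 43), Wilson confirms 43 is prime.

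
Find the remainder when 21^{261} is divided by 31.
By Fermat: 21^{30} ≡ 1 (mod 31). 261 = 8×30 + 21. So 21^{261} ≡ 21^{21} ≡ 29 (mod 31)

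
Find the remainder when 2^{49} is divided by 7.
By Fermat: 2^{6} ≡ 1 (mod 7). 49 = 8×6 + 1. So 2^{49} ≡ 2^{1} ≡ 2 (mod 7)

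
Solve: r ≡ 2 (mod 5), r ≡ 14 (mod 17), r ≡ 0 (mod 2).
M = 5 × 17 × 2 = 170. M₁ = 34, y₁ ≡ 4 (mod 5). M₂ = 10, y₂ ≡ 12 (mod 17). M₃ = 85, y₃ ≡ 1 (mod 2). r = 2×34×4 + 14×10×12 + 0×85×1 ≡ 82 (mod 170)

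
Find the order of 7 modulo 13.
Powers of 7 mod 13: 7^1≡7, 7^2≡10, 7^3≡5, 7^4≡9, 7^5≡11, 7^6≡12, 7^7≡6, 7^8≡3, 7^9≡8, 7^10≡4, 7^11≡2, 7^12≡1. Order = 12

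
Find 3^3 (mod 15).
3 = 2 + 1 (binary 11). Repeated squaring mod 15: 3^1 ≡ 3; 3^2 ≡ 3² = 9 ≡ 9. Multiply: 3^3 = 3^2 × 3^1 ≡ 9 × 3 (mod 15): 9 × 3 = 27 ≡ 12. So 3^3 ≡ 12 (mod 15).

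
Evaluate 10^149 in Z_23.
Using Fermat: 10^{22} ≡ 1 (mod 23). 149 ≡ 17 (mod 22). So 10^{149} ≡ 10^{17} ≡ 17 (mod 23)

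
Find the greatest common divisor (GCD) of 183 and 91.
1

Using the Euclidean algorithm:
183 = 2 × 91 + 1
91 = 91 × 1 + 0

GCD(183, 91) = 1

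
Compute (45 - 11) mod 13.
8

(45 - 11) = 34
34 mod 13 = 8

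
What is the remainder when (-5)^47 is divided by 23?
Using Fermat: (-5)^{22} ≡ 1 (mod 23). 47 ≡ 3 (mod 22). So (-5)^{47} ≡ (-5)^{3} ≡ 13 (mod 23)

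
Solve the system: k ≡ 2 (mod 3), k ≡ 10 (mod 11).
M = 3 × 11 = 33. M₁ = 11, y₁ ≡ 2 (mod 3). M₂ = 3, y₂ ≡ 4 (mod 11). k = 2×11×2 + 10×3×4 ≡ 32 (mod 33)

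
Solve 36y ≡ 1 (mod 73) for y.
71

Using Extended Euclidean Algorithm:
gcd(36, 73) = 1
Bezout coefficients: 36 × -2 + 73 × 1 = 1
So 36 × -2 ≡ 1 (mod 73)
The inverse is -2 mod 73 = 71
Verification: 36 × 71 = 2556 = 35 × 73 + 1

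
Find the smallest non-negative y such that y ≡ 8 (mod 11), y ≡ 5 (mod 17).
107

Using the Chinese Remainder Theorem:
M = product of moduli = 187
For equation 1: M_1 = 17, 17 ≡ 6 (mod 11), inverse of 17 mod 11 is 2 (check: 6 × 2 = 12 ≡ 1 (mod 11))
For equation 2: M_2 = 11, 11 ≡ 11 (mod 17), inverse of 11 mod 17 is 14 (check: 11 × 14 = 154 ≡ 1 (mod 17))
Combine: y ≡ Σ r_i×M_i×(M_i⁻¹ mod m_i) = 8×17×2 + 5×11×14 = 272 + 770 = 1042
1042 mod 187 = 107
y ≡ 107 (mod 187)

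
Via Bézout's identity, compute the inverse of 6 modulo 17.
Extended GCD: 6(3) + 17(-1) = 1. So 6^(-1) ≡ 3 ≡ 3 (mod 17). Verify: 6 × 3 = 18 ≡ 1 (mod 17)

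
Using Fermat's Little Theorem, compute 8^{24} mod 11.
4

By Fermat's Little Theorem, a^(p-1) ≡ 1 (mod p) for prime p and gcd(a, p) = 1
Here p = 11, so 8^10 ≡ 1 (mod 11)
We can reduce the exponent: 24 mod 10 = 4
So 8^24 ≡ 8^4 (mod 11)
Computing: 8^4 mod 11 = 4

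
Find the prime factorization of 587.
587

Divide by primes starting from smallest:
587 ÷ 587 = 1

587 = 587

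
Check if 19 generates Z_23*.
p - 1 = 22 has prime divisors 2, 11. Check 19^(22/q) mod 23 for each: 19^(22/2) = 19^11 ≡ 22, 19^(22/11) = 19^2 ≡ 16 (mod 23). None of these is 1, so 19 has order 22 = φ(23), so it is a primitive root mod 23.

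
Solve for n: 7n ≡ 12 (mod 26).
24

Since gcd(7, 26) = 1 divides 12, a solution exists.
Multiply both sides by the inverse of 7 mod 26:
  7^(-1) mod 26 = 15
  x ≡ 15 × 12 ≡ 180 ≡ 24 (mod 26)
Verification: 7 × 24 = 168 = 6 × 26 + 12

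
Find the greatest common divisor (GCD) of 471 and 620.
1

Using the Euclidean algorithm:
471 = 0 × 620 + 471
620 = 1 × 471 + 149
471 = 3 × 149 + 24
149 = 6 × 24 + 5
24 = 4 × 5 + 4
5 = 1 × 4 + 1
4 = 4 × 1 + 0

GCD(471, 620) = 1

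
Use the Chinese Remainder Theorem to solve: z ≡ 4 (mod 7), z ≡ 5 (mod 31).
M = 7 × 31 = 217. M₁ = 31, y₁ ≡ 5 (mod 7). M₂ = 7, y₂ ≡ 9 (mod 31). z = 4×31×5 + 5×7×9 ≡ 67 (mod 217)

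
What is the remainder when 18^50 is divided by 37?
Using Fermat: 18^{36} ≡ 1 (mod 37). 50 ≡ 14 (mod 36). So 18^{50} ≡ 18^{14} ≡ 21 (mod 37)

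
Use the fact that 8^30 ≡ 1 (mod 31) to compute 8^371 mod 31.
By Fermat: 8^{30} ≡ 1 (mod 31). 371 ≡ 11 (mod 30). So 8^{371} ≡ 8^{11} ≡ 8 (mod 31)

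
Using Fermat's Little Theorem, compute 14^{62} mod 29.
5

By Fermat's Little Theorem, a^(p-1) ≡ 1 (mod p) for prime p and gcd(a, p) = 1
Here p = 29, so 14^28 ≡ 1 (mod 29)
We can reduce the exponent: 62 mod 28 = 6
So 14^62 ≡ 14^6 (mod 29)
Computing: 14^6 mod 29 = 5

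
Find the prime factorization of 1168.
2^4 × 73

Divide by primes starting from smallest:
1168 ÷ 2 = 584
584 ÷ 2 = 292
292 ÷ 2 = 146
146 ÷ 2 = 73
73 ÷ 73 = 1

1168 = 2^4 × 73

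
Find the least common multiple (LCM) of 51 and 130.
6630

First find GCD(51, 130) using the Euclidean algorithm:
51 = 0 × 130 + 51
130 = 2 × 51 + 28
51 = 1 × 28 + 23
28 = 1 × 23 + 5
23 = 4 × 5 + 3
5 = 1 × 3 + 2
3 = 1 × 2 + 1
2 = 2 × 1 + 0
GCD(51, 130) = 1

LCM formula: LCM(a, b) = (a × b) / GCD(a, b)
LCM(51, 130) = (51 × 130) / 1
LCM(51, 130) = 6630 / 1
LCM(51, 130) = 6630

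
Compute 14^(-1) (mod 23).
14^(-1) ≡ 5 (mod 23). Verification: 14 × 5 = 70 ≡ 1 (mod 23)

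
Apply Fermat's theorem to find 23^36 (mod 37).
By Fermat's Little Theorem, 23^{36} ≡ 1 (mod 37) since 37 is prime and gcd(23, 37) = 1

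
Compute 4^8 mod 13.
8 = 8 (binary 1000). Repeated squaring mod 13: 4^1 ≡ 4; 4^2 ≡ 4² = 16 ≡ 3; 4^4 ≡ 3² = 9 ≡ 9; 4^8 ≡ 9² = 81 ≡ 3. So 4^8 ≡ 3 (mod 13).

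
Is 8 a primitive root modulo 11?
p - 1 = 10 has prime divisors 2, 5. Check 8^(10/q) mod 11 for each: 8^(10/2) = 8^5 ≡ 10, 8^(10/5) = 8^2 ≡ 9 (mod 11). None of these is 1, so 8 has order 10 = φ(11), so it is a primitive root mod 11.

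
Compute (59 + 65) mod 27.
16

(59 + 65) = 124
124 mod 27 = 16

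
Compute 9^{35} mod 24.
9

Using successive squaring:
Binary expansion of 35: 100011
Powers of 9 mod 24 (each is the square of the previous):
  9^1 ≡ 9 (mod 24)
  9^2 ≡ 9² = 81 ≡ 9 (mod 24)
  9^4 ≡ 9² = 81 ≡ 9 (mod 24)
  9^8 ≡ 9² = 81 ≡ 9 (mod 24)
  9^16 ≡ 9² = 81 ≡ 9 (mod 24)
  9^32 ≡ 9² = 81 ≡ 9 (mod 24)
35 = 32 + 2 + 1, so 9^35 = 9^32 × 9^2 × 9^1 ≡ 9 × 9 × 9 (mod 24)
Multiplying step by step:
  9 × 9 = 81 ≡ 9 (mod 24)
  9 × 9 = 81 ≡ 9 (mod 24)
Result: 9^35 ≡ 9 (mod 24)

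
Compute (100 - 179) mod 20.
1

(100 - 179) = -79
-79 mod 20 = 1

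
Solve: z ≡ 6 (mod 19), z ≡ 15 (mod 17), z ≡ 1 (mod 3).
M = 19 × 17 × 3 = 969. M₁ = 51, y₁ ≡ 3 (mod 19). M₂ = 57, y₂ ≡ 3 (mod 17). M₃ = 323, y₃ ≡ 2 (mod 3). z = 6×51×3 + 15×57×3 + 1×323×2 ≡ 253 (mod 969)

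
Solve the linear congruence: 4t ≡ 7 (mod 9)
4

Since gcd(4, 9) = 1 divides 7, a solution exists.
Multiply both sides by the inverse of 4 mod 9:
  4^(-1) mod 9 = 7
  x ≡ 7 × 7 ≡ 49 ≡ 4 (mod 9)
Verification: 4 × 4 = 16 = 1 × 9 + 7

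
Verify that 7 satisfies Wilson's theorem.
(6)! mod 7 = 6. Since this equals -1 (mod 7), Wilson confirms 7 is prime.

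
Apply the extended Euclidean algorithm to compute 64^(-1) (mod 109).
Extended GCD: 64(46) + 109(-27) = 1. So 64^(-1) ≡ 46 ≡ 46 (mod 109). Verify: 64 × 46 = 2944 ≡ 1 (mod 109)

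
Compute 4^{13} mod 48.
16

Using successive squaring:
Binary expansion of 13: 1101
Powers of 4 mod 48 (each is the square of the previous):
  4^1 ≡ 4 (mod 48)
  4^2 ≡ 4² = 16 ≡ 16 (mod 48)
  4^4 ≡ 16² = 256 ≡ 16 (mod 48)
  4^8 ≡ 16² = 256 ≡ 16 (mod 48)
13 = 8 + 4 + 1, so 4^13 = 4^8 × 4^4 × 4^1 ≡ 16 × 16 × 4 (mod 48)
Multiplying step by step:
  16 × 16 = 256 ≡ 16 (mod 48)
  16 × 4 = 64 ≡ 16 (mod 48)
Result: 4^13 ≡ 16 (mod 48)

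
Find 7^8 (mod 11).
8 = 8 (binary 1000). Repeated squaring mod 11: 7^1 ≡ 7; 7^2 ≡ 7² = 49 ≡ 5; 7^4 ≡ 5² = 25 ≡ 3; 7^8 ≡ 3² = 9 ≡ 9. So 7^8 ≡ 9 (mod 11).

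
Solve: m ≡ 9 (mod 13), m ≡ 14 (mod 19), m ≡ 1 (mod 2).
M = 13 × 19 × 2 = 494. M₁ = 38, y₁ ≡ 12 (mod 13). M₂ = 26, y₂ ≡ 11 (mod 19). M₃ = 247, y₃ ≡ 1 (mod 2). m = 9×38×12 + 14×26×11 + 1×247×1 ≡ 451 (mod 494)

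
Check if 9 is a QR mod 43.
By Euler's criterion: 9^{21} ≡ 1 (mod 43). Since this equals 1, 9 is a QR.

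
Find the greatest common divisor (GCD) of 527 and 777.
1

Using the Euclidean algorithm:
527 = 0 × 777 + 527
777 = 1 × 527 + 250
527 = 2 × 250 + 27
250 = 9 × 27 + 7
27 = 3 × 7 + 6
7 = 1 × 6 + 1
6 = 6 × 1 + 0

GCD(527, 777) = 1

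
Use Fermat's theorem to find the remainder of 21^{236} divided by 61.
47

By Fermat's Little Theorem, a^(p-1) ≡ 1 (mod p) for prime p and gcd(a, p) = 1
Here p = 61, so 21^60 ≡ 1 (mod 61)
We can reduce the exponent: 236 mod 60 = 56
So 21^236 ≡ 21^56 (mod 61)
Computing: 21^56 mod 61 = 47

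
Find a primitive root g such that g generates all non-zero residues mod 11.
p - 1 = 10 has prime divisors 2, 5. h is a primitive root mod 11 iff h^(10/q) ≢ 1 (mod 11) for each such q.
h = 2: 2^5 ≡ 10, 2^2 ≡ 4 (mod 11); none is 1, so 2 has order 10 and is a primitive root.
The smallest primitive root mod 11 is g = 2.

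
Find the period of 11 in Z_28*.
Powers of 11 mod 28: 11^1≡11, 11^2≡9, 11^3≡15, 11^4≡25, 11^5≡23, 11^6≡1. Order = 6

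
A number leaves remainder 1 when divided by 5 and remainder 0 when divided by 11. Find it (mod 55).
M = 5 × 11 = 55. M₁ = 11, y₁ ≡ 1 (mod 5). M₂ = 5, y₂ ≡ 9 (mod 11). k = 1×11×1 + 0×5×9 ≡ 11 (mod 55)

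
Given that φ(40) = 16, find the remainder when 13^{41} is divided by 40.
By Euler: 13^{16} ≡ 1 (mod 40) since gcd(13, 40) = 1. 41 = 2×16 + 9. So 13^{41} ≡ 13^{9} ≡ 13 (mod 40)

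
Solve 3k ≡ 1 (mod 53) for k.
18

Using Extended Euclidean Algorithm:
gcd(3, 53) = 1
Bezout coefficients: 3 × 18 + 53 × -1 = 1
So 3 × 18 ≡ 1 (mod 53)
The inverse is 18 mod 53 = 18
Verification: 3 × 18 = 54 = 1 × 53 + 1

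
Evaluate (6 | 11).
(6/11) = 6^{5} mod 11 = -1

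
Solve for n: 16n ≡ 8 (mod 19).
10

Since gcd(16, 19) = 1 divides 8, a solution exists.
Multiply both sides by the inverse of 16 mod 19:
  16^(-1) mod 19 = 6
  x ≡ 6 × 8 ≡ 48 ≡ 10 (mod 19)
Verification: 16 × 10 = 160 = 8 × 19 + 8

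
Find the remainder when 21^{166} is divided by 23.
By Fermat: 21^{22} ≡ 1 (mod 23). 166 = 7×22 + 12. So 21^{166} ≡ 21^{12} ≡ 2 (mod 23)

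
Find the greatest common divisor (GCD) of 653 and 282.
1

Using the Euclidean algorithm:
653 = 2 × 282 + 89
282 = 3 × 89 + 15
89 = 5 × 15 + 14
15 = 1 × 14 + 1
14 = 14 × 1 + 0

GCD(653, 282) = 1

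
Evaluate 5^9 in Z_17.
9 = 8 + 1 (binary 1001). Repeated squaring mod 17: 5^1 ≡ 5; 5^2 ≡ 5² = 25 ≡ 8; 5^4 ≡ 8² = 64 ≡ 13; 5^8 ≡ 13² = 169 ≡ 16. Multiply: 5^9 = 5^8 × 5^1 ≡ 16 × 5 (mod 17): 16 × 5 = 80 ≡ 12. So 5^9 ≡ 12 (mod 17).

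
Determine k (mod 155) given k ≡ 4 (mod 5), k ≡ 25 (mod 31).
149

Using the Chinese Remainder Theorem:
M = product of moduli = 155
For equation 1: M_1 = 31, 31 ≡ 1 (mod 5), inverse of 31 mod 5 is 1 (check: 1 × 1 = 1 ≡ 1 (mod 5))
For equation 2: M_2 = 5, 5 ≡ 5 (mod 31), inverse of 5 mod 31 is 25 (check: 5 × 25 = 125 ≡ 1 (mod 31))
Combine: k ≡ Σ r_i×M_i×(M_i⁻¹ mod m_i) = 4×31×1 + 25×5×25 = 124 + 3125 = 3249
3249 mod 155 = 149
k ≡ 149 (mod 155)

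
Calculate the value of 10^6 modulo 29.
6 = 4 + 2 (binary 110). Repeated squaring mod 29: 10^1 ≡ 10; 10^2 ≡ 10² = 100 ≡ 13; 10^4 ≡ 13² = 169 ≡ 24. Multiply: 10^6 = 10^4 × 10^2 ≡ 24 × 13 (mod 29): 24 × 13 = 312 ≡ 22. So 10^6 ≡ 22 (mod 29).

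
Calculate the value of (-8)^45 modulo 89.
Using repeated squaring. (-8) ≡ 81 (mod 89). 45 = 32 + 8 + 4 + 1 (binary 101101). Repeated squaring mod 89: 81^1 ≡ 81; 81^2 ≡ 81² = 6561 ≡ 64; 81^4 ≡ 64² = 4096 ≡ 2; 81^8 ≡ 2² = 4 ≡ 4; 81^16 ≡ 4² = 16 ≡ 16; 81^32 ≡ 16² = 256 ≡ 78. Multiply: (-8)^45 ≡ 81^32 × 81^8 × 81^4 × 81^1 ≡ 78 × 4 × 2 × 81 (mod 89): 78 × 4 = 312 ≡ 45; 45 × 2 = 90 ≡ 1; 1 × 81 = 81 ≡ 81. So (-8)^45 ≡ 81 (mod 89).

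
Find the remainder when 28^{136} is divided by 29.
By Fermat: 28^{28} ≡ 1 (mod 29). 136 = 4×28 + 24. So 28^{136} ≡ 28^{24} ≡ 1 (mod 29)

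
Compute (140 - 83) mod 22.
13

(140 - 83) = 57
57 mod 22 = 13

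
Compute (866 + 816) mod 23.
3

(866 + 816) = 1682
1682 mod 23 = 3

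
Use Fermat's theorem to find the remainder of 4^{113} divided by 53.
6

By Fermat's Little Theorem, a^(p-1) ≡ 1 (mod p) for prime p and gcd(a, p) = 1
Here p = 53, so 4^52 ≡ 1 (mod 53)
We can reduce the exponent: 113 mod 52 = 9
So 4^113 ≡ 4^9 (mod 53)
Computing: 4^9 mod 53 = 6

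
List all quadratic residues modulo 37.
QRs mod 37: {1, 3, 4, 7, 9, 10, 11, 12, 16, 21, 25, 26, 27, 28, 30, 33, 34, 36}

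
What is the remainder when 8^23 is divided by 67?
Using repeated squaring. 23 = 16 + 4 + 2 + 1 (binary 10111). Repeated squaring mod 67: 8^1 ≡ 8; 8^2 ≡ 8² = 64 ≡ 64; 8^4 ≡ 64² = 4096 ≡ 9; 8^8 ≡ 9² = 81 ≡ 14; 8^16 ≡ 14² = 196 ≡ 62. Multiply: 8^23 = 8^16 × 8^4 × 8^2 × 8^1 ≡ 62 × 9 × 64 × 8 (mod 67): 62 × 9 = 558 ≡ 22; 22 × 64 = 1408 ≡ 1; 1 × 8 = 8 ≡ 8. So 8^23 ≡ 8 (mod 67).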